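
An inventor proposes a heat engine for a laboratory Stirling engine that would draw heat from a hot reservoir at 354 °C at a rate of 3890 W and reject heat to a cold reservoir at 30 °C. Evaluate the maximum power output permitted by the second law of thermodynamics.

T_H = 354 °C → 354 + 273.15 = 627.15 K.
T_C = 30 °C → 30 + 273.15 = 303.15 K.
The upper bound on efficiency is η_max = 1 − T_C/T_H = 1 − 303.15/627.15 = 0.5166.
W_max = η_max · Q_H = 0.5166 × 3890 = 2010 W.

Ẇ_max ≈ 2010 W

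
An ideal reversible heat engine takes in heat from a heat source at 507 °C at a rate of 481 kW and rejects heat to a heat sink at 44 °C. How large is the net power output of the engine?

T_H = 507 °C → 507 + 273.15 = 780.15 K.
T_C = 44 °C → 44 + 273.15 = 317.15 K.
Since the cycle is reversible, η = 1 − T_C/T_H = 1 − 317.15/780.15 = 0.5935.
W = η·Q_H = 0.5935 × 481 = 285.5 kW.

Ẇ ≈ 285.5 kW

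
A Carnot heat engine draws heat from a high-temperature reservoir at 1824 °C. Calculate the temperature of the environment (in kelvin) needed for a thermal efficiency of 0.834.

T_C ≈ 348 K

T_H = 1824 °C → 1824 + 273.15 = 2097.15 K.
From η = 1 − T_C/T_H, T_C = T_H·(1 − η) = 2097.15 × (1 − 0.834) = 348 K.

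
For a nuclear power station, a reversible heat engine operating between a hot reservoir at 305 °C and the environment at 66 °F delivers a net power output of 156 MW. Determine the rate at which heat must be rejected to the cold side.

Q̇_C ≈ 159 MW

T_H = 305 °C → 305 + 273.15 = 578.15 K.
T_C = 66 °F → (66 − 32) × 5/9 = 18.89 °C = 292.04 K.
Since the cycle is reversible, η = 1 − T_C/T_H = 1 − 292.04/578.15 = 0.4949.
Since Q_C/Q_H = T_C/T_H and Q_H = W/η, Q_C = W·T_C/(T_H − T_C) = 156 × 292.04/286.11 = 159 MW.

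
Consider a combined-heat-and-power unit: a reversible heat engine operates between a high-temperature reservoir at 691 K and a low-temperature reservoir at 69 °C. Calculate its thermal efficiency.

η ≈ 0.505

T_C = 69 °C → 69 + 273.15 = 342.15 K.
For a reversible engine, η = 1 − T_C/T_H = 1 − 342.15/691.00 = 0.505.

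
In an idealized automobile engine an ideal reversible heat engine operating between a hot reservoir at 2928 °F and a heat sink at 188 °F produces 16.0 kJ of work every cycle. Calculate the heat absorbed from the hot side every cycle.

T_H = 2928 °F → (2928 − 32) × 5/9 = 1608.89 °C = 1882.04 K.
T_C = 188 °F → (188 − 32) × 5/9 = 86.67 °C = 359.82 K.
Carnot efficiency: η = 1 − T_C/T_H = 1 − 359.82/1882.04 = 0.8088.
Q_H = W/η = 16.0/0.8088 = 19.8 kJ.

Q_H ≈ 19.8 kJ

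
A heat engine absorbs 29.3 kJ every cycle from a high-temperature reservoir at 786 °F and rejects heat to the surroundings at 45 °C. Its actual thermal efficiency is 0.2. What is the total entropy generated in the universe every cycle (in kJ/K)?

T_H = 786 °F → (786 − 32) × 5/9 = 418.89 °C = 692.04 K.
T_C = 45 °C → 45 + 273.15 = 318.15 K.
W = η·Q_H = 0.2 × 29.3 = 5.860 kJ, so Q_C = Q_H − W = 23.44 kJ.
The hot reservoir loses entropy Q_H/T_H = 29.3/692.04 = 0.04234 kJ/K; the cold reservoir gains Q_C/T_C = 23.44/318.15 = 0.07368 kJ/K.
ΔS_univ = −Q_H/T_H + Q_C/T_C = 0.0313 kJ/K (> 0, since η = 0.2 < η_Carnot = 0.540).

ΔS_univ ≈ 0.0313 kJ/K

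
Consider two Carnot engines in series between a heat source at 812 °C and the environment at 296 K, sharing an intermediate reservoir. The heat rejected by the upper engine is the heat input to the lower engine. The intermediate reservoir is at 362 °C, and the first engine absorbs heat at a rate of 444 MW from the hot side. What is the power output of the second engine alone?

T_H = 812 °C → 812 + 273.15 = 1085.15 K.
T_m = 362 °C → 362 + 273.15 = 635.15 K.
Heat entering the second stage: Q_m = Q_H·(T_m/T_H) = 444 × 635.15/1085.15 = 259.9 MW.
Second-stage efficiency η₂ = 1 − T_C/T_m = 1 − 296.00/635.15 = 0.5340, so W₂ = η₂·Q_m = 138.8 MW.

Ẇ₂ ≈ 138.8 MW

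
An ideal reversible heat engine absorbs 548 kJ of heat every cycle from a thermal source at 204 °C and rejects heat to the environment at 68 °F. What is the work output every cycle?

T_H = 204 °C → 204 + 273.15 = 477.15 K.
T_C = 68 °F → (68 − 32) × 5/9 = 20.00 °C = 293.15 K.
η_rev = 1 − T_C/T_H = 1 − 293.15/477.15 = 0.3856.
W = η·Q_H = 0.3856 × 548 = 211.3 kJ.

W ≈ 211.3 kJ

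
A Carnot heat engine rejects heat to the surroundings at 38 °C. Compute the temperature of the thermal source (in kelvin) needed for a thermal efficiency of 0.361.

T_C = 38 °C → 38 + 273.15 = 311.15 K.
From η = 1 − T_C/T_H, solving for T_H gives T_H = T_C/(1 − η) = 311.15/(1 − 0.361) = 487 K.

T_H ≈ 487 K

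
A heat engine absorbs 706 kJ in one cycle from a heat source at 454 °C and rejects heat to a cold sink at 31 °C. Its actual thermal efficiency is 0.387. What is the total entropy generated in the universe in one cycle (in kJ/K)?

ΔS_univ ≈ 0.4520 kJ/K

T_H = 454 °C → 454 + 273.15 = 727.15 K.
T_C = 31 °C → 31 + 273.15 = 304.15 K.
W = η·Q_H = 0.387 × 706 = 273.2 kJ, so Q_C = Q_H − W = 432.8 kJ.
Reservoir entropy changes: ΔS_H = −Q_H/T_H = −706/727.15 = -0.9709 kJ/K and ΔS_C = +Q_C/T_C = 432.8/304.15 = 1.423 kJ/K.
ΔS_univ = −Q_H/T_H + Q_C/T_C = 0.4520 kJ/K (> 0, since η = 0.387 < η_Carnot = 0.582).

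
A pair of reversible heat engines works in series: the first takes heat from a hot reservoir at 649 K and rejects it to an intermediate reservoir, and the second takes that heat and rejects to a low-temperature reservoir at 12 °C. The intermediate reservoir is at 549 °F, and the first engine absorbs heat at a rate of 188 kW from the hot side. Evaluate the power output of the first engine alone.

T_C = 12 °C → 12 + 273.15 = 285.15 K.
T_m = 549 °F → (549 − 32) × 5/9 = 287.22 °C = 560.37 K.
First-stage efficiency η₁ = 1 − T_m/T_H = 1 − 560.37/649.00 = 0.1366.
W₁ = η₁·Q_H = 0.1366 × 188 = 25.7 kW.

Ẇ₁ ≈ 25.7 kW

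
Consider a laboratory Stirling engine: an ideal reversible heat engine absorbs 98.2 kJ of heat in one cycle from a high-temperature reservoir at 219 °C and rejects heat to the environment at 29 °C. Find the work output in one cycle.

T_H = 219 °C → 219 + 273.15 = 492.15 K.
T_C = 29 °C → 29 + 273.15 = 302.15 K.
Carnot efficiency: η = 1 − T_C/T_H = 1 − 302.15/492.15 = 0.3861.
W = η·Q_H = 0.3861 × 98.2 = 37.91 kJ.

W ≈ 37.91 kJ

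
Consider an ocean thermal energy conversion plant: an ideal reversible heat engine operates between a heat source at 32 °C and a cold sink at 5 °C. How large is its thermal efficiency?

T_H = 32 °C → 32 + 273.15 = 305.15 K.
T_C = 5 °C → 5 + 273.15 = 278.15 K.
Carnot efficiency: η = 1 − T_C/T_H = 1 − 278.15/305.15 = 0.0885.

η ≈ 0.0885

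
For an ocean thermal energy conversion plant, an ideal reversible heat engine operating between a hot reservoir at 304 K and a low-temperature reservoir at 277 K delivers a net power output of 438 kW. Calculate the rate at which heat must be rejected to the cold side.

Since the cycle is reversible, η = 1 − T_C/T_H = 1 − 277.00/304.00 = 0.0888.
Since Q_C/Q_H = T_C/T_H and Q_H = W/η, Q_C = W·T_C/(T_H − T_C) = 438 × 277.00/27.00 = 4494 kW.

Q̇_C ≈ 4494 kW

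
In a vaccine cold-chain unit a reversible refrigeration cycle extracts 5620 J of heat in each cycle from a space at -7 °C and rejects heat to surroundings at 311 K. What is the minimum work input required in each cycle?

T_C = -7 °C → -7 + 273.15 = 266.15 K.
For a reversible refrigerator, COP_R = T_C/(T_H − T_C) = 266.15/44.85 = 5.9342.
W = Q_C/COP_R = 5620/5.9342 = 947 J.

W_in ≈ 947 J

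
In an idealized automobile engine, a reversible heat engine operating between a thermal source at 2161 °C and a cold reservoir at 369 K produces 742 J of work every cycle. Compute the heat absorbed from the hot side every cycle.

Q_H ≈ 875 J

T_H = 2161 °C → 2161 + 273.15 = 2434.15 K.
Carnot efficiency: η = 1 − T_C/T_H = 1 − 369.00/2434.15 = 0.8484.
Q_H = W/η = 742/0.8484 = 875 J.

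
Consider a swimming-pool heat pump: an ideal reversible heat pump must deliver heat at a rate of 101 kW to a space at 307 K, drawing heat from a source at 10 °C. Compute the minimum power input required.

T_C = 10 °C → 10 + 273.15 = 283.15 K.
Reversible heating COP: COP_HP = T_H/(T_H − T_C) = 307.00/23.85 = 12.8721.
W = Q_H/COP_HP = 101/12.8721 = 7.85 kW.

Ẇ_in ≈ 7.85 kW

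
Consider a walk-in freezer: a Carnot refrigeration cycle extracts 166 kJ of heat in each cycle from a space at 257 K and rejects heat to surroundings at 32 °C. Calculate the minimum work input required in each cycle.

W_in ≈ 31.1 kJ

T_H = 32 °C → 32 + 273.15 = 305.15 K.
For a reversible refrigerator, COP_R = T_C/(T_H − T_C) = 257.00/48.15 = 5.3375.
W = Q_C/COP_R = 166/5.3375 = 31.1 kJ.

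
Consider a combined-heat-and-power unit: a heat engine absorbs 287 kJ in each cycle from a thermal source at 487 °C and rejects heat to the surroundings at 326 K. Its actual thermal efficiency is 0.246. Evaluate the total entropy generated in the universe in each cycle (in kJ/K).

T_H = 487 °C → 487 + 273.15 = 760.15 K.
W = η·Q_H = 0.246 × 287 = 70.60 kJ, so Q_C = Q_H − W = 216.4 kJ.
The hot reservoir loses entropy Q_H/T_H = 287/760.15 = 0.3776 kJ/K; the cold reservoir gains Q_C/T_C = 216.4/326.00 = 0.6638 kJ/K.
ΔS_univ = −Q_H/T_H + Q_C/T_C = 0.2862 kJ/K (> 0, since η = 0.246 < η_Carnot = 0.571).

ΔS_univ ≈ 0.2862 kJ/K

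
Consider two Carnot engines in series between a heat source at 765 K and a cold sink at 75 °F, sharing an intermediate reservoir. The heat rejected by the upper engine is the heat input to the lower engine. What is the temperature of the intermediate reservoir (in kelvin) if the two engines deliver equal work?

T_C = 75 °F → (75 − 32) × 5/9 = 23.89 °C = 297.04 K.
For reversible stages Q_m = Q_H·(T_m/T_H). Setting W₁ = Q_H(1 − T_m/T_H) equal to W₂ = Q_m(1 − T_C/T_m) = Q_H·(T_m − T_C)/T_H gives T_H − T_m = T_m − T_C, so T_m = (T_H + T_C)/2 = (765.00 + 297.04)/2 = 531 K.

T_m ≈ 531 K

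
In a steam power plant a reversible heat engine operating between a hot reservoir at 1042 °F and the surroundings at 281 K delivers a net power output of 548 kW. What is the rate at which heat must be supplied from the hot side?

T_H = 1042 °F → (1042 − 32) × 5/9 = 561.11 °C = 834.26 K.
Since the cycle is reversible, η = 1 − T_C/T_H = 1 − 281.00/834.26 = 0.6632.
Q_H = W/η = 548/0.6632 = 826.3 kW.

Q̇_H ≈ 826.3 kW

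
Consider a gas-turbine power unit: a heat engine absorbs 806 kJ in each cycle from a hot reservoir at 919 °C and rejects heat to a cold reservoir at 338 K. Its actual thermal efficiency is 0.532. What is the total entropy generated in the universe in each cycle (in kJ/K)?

ΔS_univ ≈ 0.440 kJ/K

T_H = 919 °C → 919 + 273.15 = 1192.15 K.
W = η·Q_H = 0.532 × 806 = 428.8 kJ, so Q_C = Q_H − W = 377.2 kJ.
Reservoir entropy changes: ΔS_H = −Q_H/T_H = −806/1192.15 = -0.6761 kJ/K and ΔS_C = +Q_C/T_C = 377.2/338.00 = 1.116 kJ/K.
ΔS_univ = −Q_H/T_H + Q_C/T_C = 0.440 kJ/K (> 0, since η = 0.532 < η_Carnot = 0.716).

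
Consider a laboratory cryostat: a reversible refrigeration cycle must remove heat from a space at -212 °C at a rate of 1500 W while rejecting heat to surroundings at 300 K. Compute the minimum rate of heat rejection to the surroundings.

Q̇_H ≈ 7360 W

T_C = -212 °C → -212 + 273.15 = 61.15 K.
For a reversible cycle Q_H/Q_C = T_H/T_C, so Q_H = Q_C·T_H/T_C = 1500 × 300.00/61.15 = 7360 W.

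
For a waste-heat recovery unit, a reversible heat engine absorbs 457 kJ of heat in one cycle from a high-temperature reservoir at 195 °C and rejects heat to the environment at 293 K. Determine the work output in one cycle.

W ≈ 171 kJ

T_H = 195 °C → 195 + 273.15 = 468.15 K.
η_rev = 1 − T_C/T_H = 1 − 293.00/468.15 = 0.3741.
W = η·Q_H = 0.3741 × 457 = 171 kJ.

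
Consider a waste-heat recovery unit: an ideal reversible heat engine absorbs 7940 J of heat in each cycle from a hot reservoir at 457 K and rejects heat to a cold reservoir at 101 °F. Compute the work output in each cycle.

W ≈ 2528 J

T_C = 101 °F → (101 − 32) × 5/9 = 38.33 °C = 311.48 K.
Carnot efficiency: η = 1 − T_C/T_H = 1 − 311.48/457.00 = 0.3184.
W = η·Q_H = 0.3184 × 7940 = 2528 J.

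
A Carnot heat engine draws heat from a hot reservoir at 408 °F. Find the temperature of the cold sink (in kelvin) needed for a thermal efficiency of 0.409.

T_C ≈ 285 K

T_H = 408 °F → (408 − 32) × 5/9 = 208.89 °C = 482.04 K.
From η = 1 − T_C/T_H, T_C = T_H·(1 − η) = 482.04 × (1 − 0.409) = 285 K.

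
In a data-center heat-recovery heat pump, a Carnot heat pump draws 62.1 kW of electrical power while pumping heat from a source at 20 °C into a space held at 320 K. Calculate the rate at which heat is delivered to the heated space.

Q̇_H ≈ 740.1 kW

T_C = 20 °C → 20 + 273.15 = 293.15 K.
COP_HP = T_H/(T_H − T_C) = 320.00/26.85 = 11.9181.
Q_H = COP_HP · W = 11.9181 × 62.1 = 740.1 kW.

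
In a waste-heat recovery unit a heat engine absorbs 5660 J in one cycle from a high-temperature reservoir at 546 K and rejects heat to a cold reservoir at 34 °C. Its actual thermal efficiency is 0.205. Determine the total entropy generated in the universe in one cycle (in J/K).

ΔS_univ ≈ 4.28 J/K

T_C = 34 °C → 34 + 273.15 = 307.15 K.
W = η·Q_H = 0.205 × 5660 = 1160 J, so Q_C = Q_H − W = 4500 J.
The hot reservoir loses entropy Q_H/T_H = 5660/546.00 = 10.37 J/K; the cold reservoir gains Q_C/T_C = 4500/307.15 = 14.65 J/K.
ΔS_univ = −Q_H/T_H + Q_C/T_C = 4.28 J/K (> 0, since η = 0.205 < η_Carnot = 0.437).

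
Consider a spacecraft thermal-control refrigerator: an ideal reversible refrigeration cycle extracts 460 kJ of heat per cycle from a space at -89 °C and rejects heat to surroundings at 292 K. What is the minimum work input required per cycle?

W_in ≈ 269.4 kJ

T_C = -89 °C → -89 + 273.15 = 184.15 K.
COP_R = T_C/(T_H − T_C) = 184.15/107.85 = 1.7075.
W = Q_C/COP_R = 460/1.7075 = 269.4 kJ.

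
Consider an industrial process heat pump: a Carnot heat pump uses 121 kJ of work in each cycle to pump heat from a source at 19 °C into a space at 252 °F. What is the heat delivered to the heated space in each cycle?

Q_H ≈ 463 kJ

T_H = 252 °F → (252 − 32) × 5/9 = 122.22 °C = 395.37 K.
T_C = 19 °C → 19 + 273.15 = 292.15 K.
The Carnot heat-pump COP is COP_HP = T_H/(T_H − T_C) = 395.37/103.22 = 3.8303.
Q_H = COP_HP · W = 3.8303 × 121 = 463 kJ.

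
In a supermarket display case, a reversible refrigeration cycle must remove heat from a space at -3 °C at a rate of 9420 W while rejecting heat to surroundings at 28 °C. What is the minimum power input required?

T_H = 28 °C → 28 + 273.15 = 301.15 K.
T_C = -3 °C → -3 + 273.15 = 270.15 K.
COP_R = T_C/(T_H − T_C) = 270.15/31.00 = 8.7145.
W = Q_C/COP_R = 9420/8.7145 = 1080 W.

Ẇ_in ≈ 1080 W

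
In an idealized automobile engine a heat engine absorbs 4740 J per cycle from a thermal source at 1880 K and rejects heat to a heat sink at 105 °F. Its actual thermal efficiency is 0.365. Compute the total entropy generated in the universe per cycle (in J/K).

ΔS_univ ≈ 7.073 J/K

T_C = 105 °F → (105 − 32) × 5/9 = 40.56 °C = 313.71 K.
W = η·Q_H = 0.365 × 4740 = 1730 J, so Q_C = Q_H − W = 3010 J.
Entropy balance on the reservoirs: −Q_H/T_H = -2.521 J/K, +Q_C/T_C = 9.595 J/K.
ΔS_univ = −Q_H/T_H + Q_C/T_C = 7.073 J/K (> 0, since η = 0.365 < η_Carnot = 0.833).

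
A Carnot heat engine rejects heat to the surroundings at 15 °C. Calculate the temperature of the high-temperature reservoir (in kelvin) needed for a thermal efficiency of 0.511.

T_H ≈ 589.3 K

T_C = 15 °C → 15 + 273.15 = 288.15 K.
From η = 1 − T_C/T_H, solving for T_H gives T_H = T_C/(1 − η) = 288.15/(1 − 0.511) = 589.3 K.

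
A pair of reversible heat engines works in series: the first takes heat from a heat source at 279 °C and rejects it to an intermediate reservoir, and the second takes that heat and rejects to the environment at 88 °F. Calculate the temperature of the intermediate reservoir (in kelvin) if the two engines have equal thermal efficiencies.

T_m ≈ 409.9 K

T_H = 279 °C → 279 + 273.15 = 552.15 K.
T_C = 88 °F → (88 − 32) × 5/9 = 31.11 °C = 304.26 K.
Equal efficiencies require 1 − T_m/T_H = 1 − T_C/T_m, i.e. T_m/T_H = T_C/T_m, so T_m = √(T_H·T_C) = √(552.15 × 304.26) = 409.9 K.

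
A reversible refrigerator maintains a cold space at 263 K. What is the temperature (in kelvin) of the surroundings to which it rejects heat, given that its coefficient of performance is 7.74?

T_H ≈ 297 K

COP_R = T_C/(T_H − T_C) ⇒ T_H = T_C·(1 + 1/COP_R) = 263.00 × (1 + 1/7.74) = 297 K.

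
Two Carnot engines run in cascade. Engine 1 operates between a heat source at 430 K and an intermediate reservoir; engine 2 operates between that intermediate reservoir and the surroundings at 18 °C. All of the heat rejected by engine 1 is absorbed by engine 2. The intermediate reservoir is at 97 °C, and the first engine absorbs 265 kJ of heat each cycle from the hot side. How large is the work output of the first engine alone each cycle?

W₁ ≈ 36.88 kJ

T_C = 18 °C → 18 + 273.15 = 291.15 K.
T_m = 97 °C → 97 + 273.15 = 370.15 K.
First-stage efficiency η₁ = 1 − T_m/T_H = 1 − 370.15/430.00 = 0.1392.
W₁ = η₁·Q_H = 0.1392 × 265 = 36.88 kJ.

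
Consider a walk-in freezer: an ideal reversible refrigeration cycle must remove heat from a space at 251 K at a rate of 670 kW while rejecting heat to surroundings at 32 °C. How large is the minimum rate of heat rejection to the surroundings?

T_H = 32 °C → 32 + 273.15 = 305.15 K.
For a reversible cycle Q_H/Q_C = T_H/T_C, so Q_H = Q_C·T_H/T_C = 670 × 305.15/251.00 = 815 kW.

Q̇_H ≈ 815 kW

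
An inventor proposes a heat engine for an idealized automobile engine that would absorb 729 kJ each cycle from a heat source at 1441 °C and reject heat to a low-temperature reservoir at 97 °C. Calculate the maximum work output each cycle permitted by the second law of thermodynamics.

T_H = 1441 °C → 1441 + 273.15 = 1714.15 K.
T_C = 97 °C → 97 + 273.15 = 370.15 K.
No engine can exceed the Carnot limit: η_max = 1 − T_C/T_H = 1 − 370.15/1714.15 = 0.7841.
W_max = η_max · Q_H = 0.7841 × 729 = 572 kJ.

W_max ≈ 572 kJ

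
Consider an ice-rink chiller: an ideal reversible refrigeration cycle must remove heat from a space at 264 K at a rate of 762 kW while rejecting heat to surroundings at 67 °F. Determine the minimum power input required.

T_H = 67 °F → (67 − 32) × 5/9 = 19.44 °C = 292.59 K.
COP_R = T_C/(T_H − T_C) = 264.00/28.59 = 9.2326.
W = Q_C/COP_R = 762/9.2326 = 82.5 kW.

Ẇ_in ≈ 82.5 kW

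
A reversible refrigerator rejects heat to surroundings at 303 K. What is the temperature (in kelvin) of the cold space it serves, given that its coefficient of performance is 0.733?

T_C ≈ 128 K

COP_R = T_C/(T_H − T_C) ⇒ T_C = T_H·COP_R/(1 + COP_R) = 303.00 × 0.733/(1 + 0.733) = 128 K.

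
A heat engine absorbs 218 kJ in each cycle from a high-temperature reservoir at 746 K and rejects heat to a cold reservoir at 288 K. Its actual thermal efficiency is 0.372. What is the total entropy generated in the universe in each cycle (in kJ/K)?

W = η·Q_H = 0.372 × 218 = 81.10 kJ, so Q_C = Q_H − W = 136.9 kJ.
Reservoir entropy changes: ΔS_H = −Q_H/T_H = −218/746.00 = -0.2922 kJ/K and ΔS_C = +Q_C/T_C = 136.9/288.00 = 0.4754 kJ/K.
ΔS_univ = −Q_H/T_H + Q_C/T_C = 0.183 kJ/K (> 0, since η = 0.372 < η_Carnot = 0.614).

ΔS_univ ≈ 0.183 kJ/K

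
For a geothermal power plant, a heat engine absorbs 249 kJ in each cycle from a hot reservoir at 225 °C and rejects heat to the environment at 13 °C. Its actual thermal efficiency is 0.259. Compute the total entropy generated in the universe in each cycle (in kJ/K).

T_H = 225 °C → 225 + 273.15 = 498.15 K.
T_C = 13 °C → 13 + 273.15 = 286.15 K.
W = η·Q_H = 0.259 × 249 = 64.49 kJ, so Q_C = Q_H − W = 184.5 kJ.
Entropy balance on the reservoirs: −Q_H/T_H = -0.4998 kJ/K, +Q_C/T_C = 0.6448 kJ/K.
ΔS_univ = −Q_H/T_H + Q_C/T_C = 0.145 kJ/K (> 0, since η = 0.259 < η_Carnot = 0.426).

ΔS_univ ≈ 0.145 kJ/K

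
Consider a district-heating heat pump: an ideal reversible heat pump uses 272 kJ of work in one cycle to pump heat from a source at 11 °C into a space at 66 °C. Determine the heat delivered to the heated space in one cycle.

T_H = 66 °C → 66 + 273.15 = 339.15 K.
T_C = 11 °C → 11 + 273.15 = 284.15 K.
COP_HP = T_H/(T_H − T_C) = 339.15/55.00 = 6.1664.
Q_H = COP_HP · W = 6.1664 × 272 = 1680 kJ.

Q_H ≈ 1680 kJ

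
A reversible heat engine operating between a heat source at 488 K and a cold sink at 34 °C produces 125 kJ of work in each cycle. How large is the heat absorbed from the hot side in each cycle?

Q_H ≈ 337 kJ

T_C = 34 °C → 34 + 273.15 = 307.15 K.
The Carnot efficiency is η = 1 − T_C/T_H = 1 − 307.15/488.00 = 0.3706.
Q_H = W/η = 125/0.3706 = 337 kJ.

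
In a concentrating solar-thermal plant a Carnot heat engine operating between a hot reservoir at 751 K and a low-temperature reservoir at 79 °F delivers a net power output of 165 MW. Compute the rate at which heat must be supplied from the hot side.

T_C = 79 °F → (79 − 32) × 5/9 = 26.11 °C = 299.26 K.
η_rev = 1 − T_C/T_H = 1 − 299.26/751.00 = 0.6015.
Q_H = W/η = 165/0.6015 = 274.3 MW.

Q̇_H ≈ 274.3 MW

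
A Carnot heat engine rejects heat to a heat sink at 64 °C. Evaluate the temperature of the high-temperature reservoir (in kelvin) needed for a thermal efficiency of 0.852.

T_C = 64 °C → 64 + 273.15 = 337.15 K.
From η = 1 − T_C/T_H, solving for T_H gives T_H = T_C/(1 − η) = 337.15/(1 − 0.852) = 2280 K.

T_H ≈ 2280 K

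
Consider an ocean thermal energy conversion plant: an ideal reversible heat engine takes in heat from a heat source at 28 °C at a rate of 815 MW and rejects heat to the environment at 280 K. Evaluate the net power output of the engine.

Ẇ ≈ 57.24 MW

T_H = 28 °C → 28 + 273.15 = 301.15 K.
Since the cycle is reversible, η = 1 − T_C/T_H = 1 − 280.00/301.15 = 0.0702.
W = η·Q_H = 0.0702 × 815 = 57.24 MW.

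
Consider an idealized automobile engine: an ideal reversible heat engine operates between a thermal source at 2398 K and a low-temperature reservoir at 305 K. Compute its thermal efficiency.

The Carnot efficiency is η = 1 − T_C/T_H = 1 − 305.00/2398.00 = 0.873.

η ≈ 0.873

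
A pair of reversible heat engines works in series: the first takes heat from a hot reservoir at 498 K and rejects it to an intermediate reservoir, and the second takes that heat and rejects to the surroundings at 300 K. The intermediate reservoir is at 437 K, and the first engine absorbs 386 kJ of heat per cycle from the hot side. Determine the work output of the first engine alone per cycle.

W₁ ≈ 47.28 kJ

First-stage efficiency η₁ = 1 − T_m/T_H = 1 − 437.00/498.00 = 0.1225.
W₁ = η₁·Q_H = 0.1225 × 386 = 47.28 kJ.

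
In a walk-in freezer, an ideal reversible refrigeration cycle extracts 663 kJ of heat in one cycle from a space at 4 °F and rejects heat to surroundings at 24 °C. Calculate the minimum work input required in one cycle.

T_H = 24 °C → 24 + 273.15 = 297.15 K.
T_C = 4 °F → (4 − 32) × 5/9 = -15.56 °C = 257.59 K.
For a reversible refrigerator, COP_R = T_C/(T_H − T_C) = 257.59/39.56 = 6.5122.
W = Q_C/COP_R = 663/6.5122 = 102 kJ.

W_in ≈ 102 kJ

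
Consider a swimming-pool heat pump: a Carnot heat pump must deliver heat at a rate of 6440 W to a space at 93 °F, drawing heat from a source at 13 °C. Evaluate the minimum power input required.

T_H = 93 °F → (93 − 32) × 5/9 = 33.89 °C = 307.04 K.
T_C = 13 °C → 13 + 273.15 = 286.15 K.
The Carnot heat-pump COP is COP_HP = T_H/(T_H − T_C) = 307.04/20.89 = 14.6987.
W = Q_H/COP_HP = 6440/14.6987 = 438 W.

Ẇ_in ≈ 438 W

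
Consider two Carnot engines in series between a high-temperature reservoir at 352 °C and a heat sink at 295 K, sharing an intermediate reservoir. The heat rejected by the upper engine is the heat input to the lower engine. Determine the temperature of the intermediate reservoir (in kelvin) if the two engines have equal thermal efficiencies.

T_H = 352 °C → 352 + 273.15 = 625.15 K.
Equal efficiencies require 1 − T_m/T_H = 1 − T_C/T_m, i.e. T_m/T_H = T_C/T_m, so T_m = √(T_H·T_C) = √(625.15 × 295.00) = 429.4 K.

T_m ≈ 429.4 K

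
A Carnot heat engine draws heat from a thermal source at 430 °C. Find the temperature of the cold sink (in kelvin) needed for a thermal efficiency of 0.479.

T_C ≈ 366 K

T_H = 430 °C → 430 + 273.15 = 703.15 K.
From η = 1 − T_C/T_H, T_C = T_H·(1 − η) = 703.15 × (1 − 0.479) = 366 K.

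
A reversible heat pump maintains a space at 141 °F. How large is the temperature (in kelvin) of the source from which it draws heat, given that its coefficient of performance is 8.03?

T_C ≈ 292 K

T_H = 141 °F → (141 − 32) × 5/9 = 60.56 °C = 333.71 K.
COP_HP = T_H/(T_H − T_C) ⇒ T_C = T_H·(COP_HP − 1)/COP_HP = 333.71 × (8.03 − 1)/8.03 = 292 K.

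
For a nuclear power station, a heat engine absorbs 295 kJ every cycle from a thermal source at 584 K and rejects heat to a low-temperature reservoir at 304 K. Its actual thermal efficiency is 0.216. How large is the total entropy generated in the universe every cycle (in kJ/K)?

ΔS_univ ≈ 0.256 kJ/K

W = η·Q_H = 0.216 × 295 = 63.72 kJ, so Q_C = Q_H − W = 231.3 kJ.
Entropy balance on the reservoirs: −Q_H/T_H = -0.5051 kJ/K, +Q_C/T_C = 0.7608 kJ/K.
ΔS_univ = −Q_H/T_H + Q_C/T_C = 0.256 kJ/K (> 0, since η = 0.216 < η_Carnot = 0.479).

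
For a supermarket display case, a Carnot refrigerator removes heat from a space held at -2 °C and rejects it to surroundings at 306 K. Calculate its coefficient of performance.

T_C = -2 °C → -2 + 273.15 = 271.15 K.
For a reversible refrigerator, COP_R = T_C/(T_H − T_C) = 271.15/(306.00 − 271.15) = 7.780.

COP_R ≈ 7.780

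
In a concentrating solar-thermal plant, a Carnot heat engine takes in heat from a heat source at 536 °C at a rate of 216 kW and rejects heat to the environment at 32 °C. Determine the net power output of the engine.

Ẇ ≈ 135 kW

T_H = 536 °C → 536 + 273.15 = 809.15 K.
T_C = 32 °C → 32 + 273.15 = 305.15 K.
The Carnot efficiency is η = 1 − T_C/T_H = 1 − 305.15/809.15 = 0.6229.
W = η·Q_H = 0.6229 × 216 = 135 kW.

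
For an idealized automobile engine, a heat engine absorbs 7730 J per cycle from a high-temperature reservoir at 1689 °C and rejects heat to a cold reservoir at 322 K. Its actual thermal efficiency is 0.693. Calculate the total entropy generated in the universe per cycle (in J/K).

T_H = 1689 °C → 1689 + 273.15 = 1962.15 K.
W = η·Q_H = 0.693 × 7730 = 5357 J, so Q_C = Q_H − W = 2373 J.
The hot reservoir loses entropy Q_H/T_H = 7730/1962.15 = 3.940 J/K; the cold reservoir gains Q_C/T_C = 2373/322.00 = 7.370 J/K.
ΔS_univ = −Q_H/T_H + Q_C/T_C = 3.43 J/K (> 0, since η = 0.693 < η_Carnot = 0.836).

ΔS_univ ≈ 3.43 J/K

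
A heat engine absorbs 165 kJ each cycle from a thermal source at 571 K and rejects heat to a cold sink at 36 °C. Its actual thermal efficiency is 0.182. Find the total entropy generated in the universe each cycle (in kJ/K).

T_C = 36 °C → 36 + 273.15 = 309.15 K.
W = η·Q_H = 0.182 × 165 = 30.03 kJ, so Q_C = Q_H − W = 135.0 kJ.
Entropy balance on the reservoirs: −Q_H/T_H = -0.2890 kJ/K, +Q_C/T_C = 0.4366 kJ/K.
ΔS_univ = −Q_H/T_H + Q_C/T_C = 0.148 kJ/K (> 0, since η = 0.182 < η_Carnot = 0.459).

ΔS_univ ≈ 0.148 kJ/K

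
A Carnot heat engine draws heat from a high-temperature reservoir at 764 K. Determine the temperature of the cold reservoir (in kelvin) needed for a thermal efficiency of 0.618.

T_C ≈ 292 K

From η = 1 − T_C/T_H, T_C = T_H·(1 − η) = 764.00 × (1 − 0.618) = 292 K.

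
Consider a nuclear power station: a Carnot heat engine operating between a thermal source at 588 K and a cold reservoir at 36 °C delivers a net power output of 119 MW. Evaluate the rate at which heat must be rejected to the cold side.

Q̇_C ≈ 132 MW

T_C = 36 °C → 36 + 273.15 = 309.15 K.
Carnot efficiency: η = 1 − T_C/T_H = 1 − 309.15/588.00 = 0.4742.
Since Q_C/Q_H = T_C/T_H and Q_H = W/η, Q_C = W·T_C/(T_H − T_C) = 119 × 309.15/278.85 = 132 MW.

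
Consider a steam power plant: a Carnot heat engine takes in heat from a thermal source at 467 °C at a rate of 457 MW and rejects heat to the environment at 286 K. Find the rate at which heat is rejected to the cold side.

Q̇_C ≈ 176.6 MW

T_H = 467 °C → 467 + 273.15 = 740.15 K.
For a reversible engine, η = 1 − T_C/T_H = 1 − 286.00/740.15 = 0.6136.
For a reversible cycle Q_C/Q_H = T_C/T_H, so Q_C = 457 × 286.00/740.15 = 176.6 MW.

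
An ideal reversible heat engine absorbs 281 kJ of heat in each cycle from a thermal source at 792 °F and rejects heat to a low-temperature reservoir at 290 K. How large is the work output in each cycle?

T_H = 792 °F → (792 − 32) × 5/9 = 422.22 °C = 695.37 K.
Carnot efficiency: η = 1 − T_C/T_H = 1 − 290.00/695.37 = 0.5830.
W = η·Q_H = 0.5830 × 281 = 164 kJ.

W ≈ 164 kJ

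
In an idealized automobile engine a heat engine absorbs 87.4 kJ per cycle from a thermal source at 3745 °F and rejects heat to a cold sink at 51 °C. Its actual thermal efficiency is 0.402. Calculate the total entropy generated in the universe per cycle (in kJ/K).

T_H = 3745 °F → (3745 − 32) × 5/9 = 2062.78 °C = 2335.93 K.
T_C = 51 °C → 51 + 273.15 = 324.15 K.
W = η·Q_H = 0.402 × 87.4 = 35.13 kJ, so Q_C = Q_H − W = 52.27 kJ.
Entropy balance on the reservoirs: −Q_H/T_H = -0.03742 kJ/K, +Q_C/T_C = 0.1612 kJ/K.
ΔS_univ = −Q_H/T_H + Q_C/T_C = 0.124 kJ/K (> 0, since η = 0.402 < η_Carnot = 0.861).

ΔS_univ ≈ 0.124 kJ/K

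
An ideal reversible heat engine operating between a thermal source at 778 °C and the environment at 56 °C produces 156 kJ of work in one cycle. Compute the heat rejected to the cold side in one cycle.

T_H = 778 °C → 778 + 273.15 = 1051.15 K.
T_C = 56 °C → 56 + 273.15 = 329.15 K.
For a reversible engine, η = 1 − T_C/T_H = 1 − 329.15/1051.15 = 0.6869.
Since Q_C/Q_H = T_C/T_H and Q_H = W/η, Q_C = W·T_C/(T_H − T_C) = 156 × 329.15/722.00 = 71.1 kJ.

Q_C ≈ 71.1 kJ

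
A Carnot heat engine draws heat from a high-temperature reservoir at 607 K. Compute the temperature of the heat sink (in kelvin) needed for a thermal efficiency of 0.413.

T_C ≈ 356.3 K

From η = 1 − T_C/T_H, T_C = T_H·(1 − η) = 607.00 × (1 − 0.413) = 356.3 K.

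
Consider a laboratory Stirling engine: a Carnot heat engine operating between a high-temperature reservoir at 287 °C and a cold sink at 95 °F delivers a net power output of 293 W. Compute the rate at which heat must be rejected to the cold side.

Q̇_C ≈ 358 W

T_H = 287 °C → 287 + 273.15 = 560.15 K.
T_C = 95 °F → (95 − 32) × 5/9 = 35.00 °C = 308.15 K.
Carnot efficiency: η = 1 − T_C/T_H = 1 − 308.15/560.15 = 0.4499.
Since Q_C/Q_H = T_C/T_H and Q_H = W/η, Q_C = W·T_C/(T_H − T_C) = 293 × 308.15/252.00 = 358 W.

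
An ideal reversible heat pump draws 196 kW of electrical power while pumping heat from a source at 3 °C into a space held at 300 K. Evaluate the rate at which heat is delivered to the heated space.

Q̇_H ≈ 2470 kW

T_C = 3 °C → 3 + 273.15 = 276.15 K.
The Carnot heat-pump COP is COP_HP = T_H/(T_H − T_C) = 300.00/23.85 = 12.5786.
Q_H = COP_HP · W = 12.5786 × 196 = 2470 kW.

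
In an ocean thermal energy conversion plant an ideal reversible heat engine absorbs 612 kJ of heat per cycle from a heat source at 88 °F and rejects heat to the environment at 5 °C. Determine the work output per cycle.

W ≈ 52.5 kJ

T_H = 88 °F → (88 − 32) × 5/9 = 31.11 °C = 304.26 K.
T_C = 5 °C → 5 + 273.15 = 278.15 K.
η_rev = 1 − T_C/T_H = 1 − 278.15/304.26 = 0.0858.
W = η·Q_H = 0.0858 × 612 = 52.5 kJ.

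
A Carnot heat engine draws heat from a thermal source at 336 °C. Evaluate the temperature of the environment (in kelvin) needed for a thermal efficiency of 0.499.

T_C ≈ 305 K

T_H = 336 °C → 336 + 273.15 = 609.15 K.
From η = 1 − T_C/T_H, T_C = T_H·(1 − η) = 609.15 × (1 − 0.499) = 305 K.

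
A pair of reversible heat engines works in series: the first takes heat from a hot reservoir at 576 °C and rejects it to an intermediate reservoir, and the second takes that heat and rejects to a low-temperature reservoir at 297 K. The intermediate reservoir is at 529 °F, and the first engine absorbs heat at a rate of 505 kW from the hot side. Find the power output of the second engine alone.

Ẇ₂ ≈ 150 kW

T_H = 576 °C → 576 + 273.15 = 849.15 K.
T_m = 529 °F → (529 − 32) × 5/9 = 276.11 °C = 549.26 K.
Heat entering the second stage: Q_m = Q_H·(T_m/T_H) = 505 × 549.26/849.15 = 327 kW.
Second-stage efficiency η₂ = 1 − T_C/T_m = 1 − 297.00/549.26 = 0.4593, so W₂ = η₂·Q_m = 150 kW.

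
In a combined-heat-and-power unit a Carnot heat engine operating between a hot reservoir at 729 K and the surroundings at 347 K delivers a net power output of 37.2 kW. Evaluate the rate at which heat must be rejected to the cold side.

The Carnot efficiency is η = 1 − T_C/T_H = 1 − 347.00/729.00 = 0.5240.
Since Q_C/Q_H = T_C/T_H and Q_H = W/η, Q_C = W·T_C/(T_H − T_C) = 37.2 × 347.00/382.00 = 33.8 kW.

Q̇_C ≈ 33.8 kW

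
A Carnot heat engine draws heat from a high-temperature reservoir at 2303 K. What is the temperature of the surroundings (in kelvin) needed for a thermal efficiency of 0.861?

T_C ≈ 320.1 K

From η = 1 − T_C/T_H, T_C = T_H·(1 − η) = 2303.00 × (1 − 0.861) = 320.1 K.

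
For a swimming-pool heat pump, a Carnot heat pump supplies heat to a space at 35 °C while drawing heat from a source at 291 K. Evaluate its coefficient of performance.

COP_HP ≈ 18.0

T_H = 35 °C → 35 + 273.15 = 308.15 K.
For a reversible heat pump, COP_HP = T_H/(T_H − T_C) = 308.15/(308.15 − 291.00) = 18.0.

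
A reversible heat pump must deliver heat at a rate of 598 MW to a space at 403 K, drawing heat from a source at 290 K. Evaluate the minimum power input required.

The Carnot heat-pump COP is COP_HP = T_H/(T_H − T_C) = 403.00/113.00 = 3.5664.
W = Q_H/COP_HP = 598/3.5664 = 167.7 MW.

Ẇ_in ≈ 167.7 MW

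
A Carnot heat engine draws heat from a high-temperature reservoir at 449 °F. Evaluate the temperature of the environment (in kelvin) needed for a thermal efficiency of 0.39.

T_H = 449 °F → (449 − 32) × 5/9 = 231.67 °C = 504.82 K.
From η = 1 − T_C/T_H, T_C = T_H·(1 − η) = 504.82 × (1 − 0.39) = 308 K.

T_C ≈ 308 K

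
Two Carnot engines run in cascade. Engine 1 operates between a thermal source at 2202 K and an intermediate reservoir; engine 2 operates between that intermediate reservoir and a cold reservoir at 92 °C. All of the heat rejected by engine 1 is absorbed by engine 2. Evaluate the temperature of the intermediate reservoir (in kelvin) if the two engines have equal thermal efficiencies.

T_C = 92 °C → 92 + 273.15 = 365.15 K.
Equal efficiencies require 1 − T_m/T_H = 1 − T_C/T_m, i.e. T_m/T_H = T_C/T_m, so T_m = √(T_H·T_C) = √(2202.00 × 365.15) = 897 K.

T_m ≈ 897 K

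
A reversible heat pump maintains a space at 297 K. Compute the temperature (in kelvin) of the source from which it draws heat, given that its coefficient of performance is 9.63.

T_C ≈ 266.2 K

COP_HP = T_H/(T_H − T_C) ⇒ T_C = T_H·(COP_HP − 1)/COP_HP = 297.00 × (9.63 − 1)/9.63 = 266.2 K.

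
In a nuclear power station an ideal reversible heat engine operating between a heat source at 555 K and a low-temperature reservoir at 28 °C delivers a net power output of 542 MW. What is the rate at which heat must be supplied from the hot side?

Q̇_H ≈ 1180 MW

T_C = 28 °C → 28 + 273.15 = 301.15 K.
For a reversible engine, η = 1 − T_C/T_H = 1 − 301.15/555.00 = 0.4574.
Q_H = W/η = 542/0.4574 = 1180 MW.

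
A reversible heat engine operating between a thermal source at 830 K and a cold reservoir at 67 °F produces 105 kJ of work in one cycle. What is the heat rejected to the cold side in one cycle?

Q_C ≈ 57.2 kJ

T_C = 67 °F → (67 − 32) × 5/9 = 19.44 °C = 292.59 K.
η_rev = 1 − T_C/T_H = 1 − 292.59/830.00 = 0.6475.
Since Q_C/Q_H = T_C/T_H and Q_H = W/η, Q_C = W·T_C/(T_H − T_C) = 105 × 292.59/537.41 = 57.2 kJ.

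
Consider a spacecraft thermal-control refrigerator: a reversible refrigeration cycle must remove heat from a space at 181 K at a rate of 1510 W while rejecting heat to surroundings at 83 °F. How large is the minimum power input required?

Ẇ_in ≈ 1010 W

T_H = 83 °F → (83 − 32) × 5/9 = 28.33 °C = 301.48 K.
COP_R = T_C/(T_H − T_C) = 181.00/120.48 = 1.5023.
W = Q_C/COP_R = 1510/1.5023 = 1010 W.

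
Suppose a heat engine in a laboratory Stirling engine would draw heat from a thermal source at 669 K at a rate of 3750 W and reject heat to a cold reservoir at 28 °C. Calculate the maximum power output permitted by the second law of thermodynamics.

T_C = 28 °C → 28 + 273.15 = 301.15 K.
The upper bound on efficiency is η_max = 1 − T_C/T_H = 1 − 301.15/669.00 = 0.5499.
W_max = η_max · Q_H = 0.5499 × 3750 = 2060 W.

Ẇ_max ≈ 2060 W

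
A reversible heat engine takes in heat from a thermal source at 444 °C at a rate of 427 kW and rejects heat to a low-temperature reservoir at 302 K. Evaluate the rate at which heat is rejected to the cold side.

T_H = 444 °C → 444 + 273.15 = 717.15 K.
Since the cycle is reversible, η = 1 − T_C/T_H = 1 − 302.00/717.15 = 0.5789.
For a reversible cycle Q_C/Q_H = T_C/T_H, so Q_C = 427 × 302.00/717.15 = 180 kW.

Q̇_C ≈ 180 kW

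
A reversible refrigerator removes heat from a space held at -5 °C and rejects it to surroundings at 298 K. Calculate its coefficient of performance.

T_C = -5 °C → -5 + 273.15 = 268.15 K.
The reversible coefficient of performance is COP_R = T_C/(T_H − T_C) = 268.15/(298.00 − 268.15) = 8.98.

COP_R ≈ 8.98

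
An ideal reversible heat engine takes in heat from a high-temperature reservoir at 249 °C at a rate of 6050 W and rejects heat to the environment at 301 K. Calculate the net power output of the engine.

T_H = 249 °C → 249 + 273.15 = 522.15 K.
Carnot efficiency: η = 1 − T_C/T_H = 1 − 301.00/522.15 = 0.4235.
W = η·Q_H = 0.4235 × 6050 = 2562 W.

Ẇ ≈ 2562 W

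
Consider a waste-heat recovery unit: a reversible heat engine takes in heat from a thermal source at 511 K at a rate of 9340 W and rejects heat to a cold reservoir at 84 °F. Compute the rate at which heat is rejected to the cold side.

Q̇_C ≈ 5520 W

T_C = 84 °F → (84 − 32) × 5/9 = 28.89 °C = 302.04 K.
For a reversible engine, η = 1 − T_C/T_H = 1 − 302.04/511.00 = 0.4089.
For a reversible cycle Q_C/Q_H = T_C/T_H, so Q_C = 9340 × 302.04/511.00 = 5520 W.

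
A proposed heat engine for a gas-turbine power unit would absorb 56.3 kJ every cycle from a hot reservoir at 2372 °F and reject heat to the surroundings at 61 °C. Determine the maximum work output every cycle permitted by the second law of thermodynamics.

W_max ≈ 44.3 kJ

T_H = 2372 °F → (2372 − 32) × 5/9 = 1300.00 °C = 1573.15 K.
T_C = 61 °C → 61 + 273.15 = 334.15 K.
The upper bound on efficiency is η_max = 1 − T_C/T_H = 1 − 334.15/1573.15 = 0.7876.
W_max = η_max · Q_H = 0.7876 × 56.3 = 44.3 kJ.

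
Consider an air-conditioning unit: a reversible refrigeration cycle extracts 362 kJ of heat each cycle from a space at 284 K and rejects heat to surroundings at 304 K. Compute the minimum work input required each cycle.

Carnot COP: COP_R = T_C/(T_H − T_C) = 284.00/20.00 = 14.2000.
W = Q_C/COP_R = 362/14.2000 = 25.5 kJ.

W_in ≈ 25.5 kJ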